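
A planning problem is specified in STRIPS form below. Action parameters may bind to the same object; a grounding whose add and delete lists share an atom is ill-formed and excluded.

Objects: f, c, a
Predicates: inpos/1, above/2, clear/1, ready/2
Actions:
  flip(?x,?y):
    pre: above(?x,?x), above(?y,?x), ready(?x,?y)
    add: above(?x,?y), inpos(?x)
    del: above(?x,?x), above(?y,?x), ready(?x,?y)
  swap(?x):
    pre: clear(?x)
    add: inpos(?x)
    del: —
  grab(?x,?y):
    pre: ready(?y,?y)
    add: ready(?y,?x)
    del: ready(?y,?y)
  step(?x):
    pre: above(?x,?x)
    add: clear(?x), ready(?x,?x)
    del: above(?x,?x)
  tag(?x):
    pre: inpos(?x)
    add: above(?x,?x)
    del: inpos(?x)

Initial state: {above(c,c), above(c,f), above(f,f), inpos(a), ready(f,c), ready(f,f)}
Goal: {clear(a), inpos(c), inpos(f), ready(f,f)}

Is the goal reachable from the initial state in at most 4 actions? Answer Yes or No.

1. flip(f,c)  →  {above(c,c), above(f,c), inpos(a), inpos(f), ready(f,f)}
2. step(c)  →  {above(f,c), clear(c), inpos(a), inpos(f), ready(c,c), ready(f,f)}
3. swap(c)  →  {above(f,c), clear(c), inpos(a), inpos(c), inpos(f), ready(c,c), ready(f,f)}
4. tag(a)  →  {above(a,a), above(f,c), clear(c), inpos(c), inpos(f), ready(c,c), ready(f,f)}
5. step(a)  →  {above(f,c), clear(a), clear(c), inpos(c), inpos(f), ready(a,a), ready(c,c), ready(f,f)}
optimal plan length = 5; 5 > 4

No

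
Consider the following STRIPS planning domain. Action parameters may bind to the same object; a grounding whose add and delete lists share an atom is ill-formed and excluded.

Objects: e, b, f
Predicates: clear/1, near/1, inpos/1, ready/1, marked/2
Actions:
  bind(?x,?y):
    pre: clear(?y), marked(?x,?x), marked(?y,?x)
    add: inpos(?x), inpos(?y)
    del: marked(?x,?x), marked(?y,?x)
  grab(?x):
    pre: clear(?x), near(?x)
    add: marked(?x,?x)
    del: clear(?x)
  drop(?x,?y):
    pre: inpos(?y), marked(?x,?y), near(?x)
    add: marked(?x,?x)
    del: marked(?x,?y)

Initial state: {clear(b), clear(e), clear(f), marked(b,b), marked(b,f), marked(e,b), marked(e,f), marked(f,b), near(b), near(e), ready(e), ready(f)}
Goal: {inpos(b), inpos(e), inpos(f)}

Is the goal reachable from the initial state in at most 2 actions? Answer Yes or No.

No

1. bind(b,e)  →  {clear(b), clear(e), clear(f), inpos(b), inpos(e), marked(b,f), marked(e,f), marked(f,b), near(b), near(e), ready(e), ready(f)}
2. grab(b)  →  {clear(e), clear(f), inpos(b), inpos(e), marked(b,b), marked(b,f), marked(e,f), marked(f,b), near(b), near(e), ready(e), ready(f)}
3. bind(b,f)  →  {clear(e), clear(f), inpos(b), inpos(e), inpos(f), marked(b,f), marked(e,f), near(b), near(e), ready(e), ready(f)}
optimal plan length = 3; 3 > 2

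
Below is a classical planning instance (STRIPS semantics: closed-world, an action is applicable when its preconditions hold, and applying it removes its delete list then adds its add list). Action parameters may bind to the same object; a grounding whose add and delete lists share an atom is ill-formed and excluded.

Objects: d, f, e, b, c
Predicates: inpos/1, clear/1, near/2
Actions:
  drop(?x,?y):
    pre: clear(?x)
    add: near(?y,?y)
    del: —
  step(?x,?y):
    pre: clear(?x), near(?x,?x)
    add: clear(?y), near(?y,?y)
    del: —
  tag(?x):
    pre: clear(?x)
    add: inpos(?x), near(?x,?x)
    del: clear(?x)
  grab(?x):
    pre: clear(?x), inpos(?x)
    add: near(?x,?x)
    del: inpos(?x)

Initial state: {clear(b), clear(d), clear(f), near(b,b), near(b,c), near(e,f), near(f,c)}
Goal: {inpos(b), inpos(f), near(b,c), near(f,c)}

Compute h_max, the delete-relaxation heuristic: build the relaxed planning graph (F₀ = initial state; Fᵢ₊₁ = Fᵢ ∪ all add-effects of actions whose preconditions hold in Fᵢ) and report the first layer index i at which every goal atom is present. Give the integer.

1

F0 = init (7 atoms)
F1 = F0 ∪ {clear(c), clear(e), inpos(b), inpos(d), inpos(f), near(c,c), near(d,d), near(e,e), near(f,f)}  (16 atoms)
goal ⊆ F1  ⇒  h_max = 1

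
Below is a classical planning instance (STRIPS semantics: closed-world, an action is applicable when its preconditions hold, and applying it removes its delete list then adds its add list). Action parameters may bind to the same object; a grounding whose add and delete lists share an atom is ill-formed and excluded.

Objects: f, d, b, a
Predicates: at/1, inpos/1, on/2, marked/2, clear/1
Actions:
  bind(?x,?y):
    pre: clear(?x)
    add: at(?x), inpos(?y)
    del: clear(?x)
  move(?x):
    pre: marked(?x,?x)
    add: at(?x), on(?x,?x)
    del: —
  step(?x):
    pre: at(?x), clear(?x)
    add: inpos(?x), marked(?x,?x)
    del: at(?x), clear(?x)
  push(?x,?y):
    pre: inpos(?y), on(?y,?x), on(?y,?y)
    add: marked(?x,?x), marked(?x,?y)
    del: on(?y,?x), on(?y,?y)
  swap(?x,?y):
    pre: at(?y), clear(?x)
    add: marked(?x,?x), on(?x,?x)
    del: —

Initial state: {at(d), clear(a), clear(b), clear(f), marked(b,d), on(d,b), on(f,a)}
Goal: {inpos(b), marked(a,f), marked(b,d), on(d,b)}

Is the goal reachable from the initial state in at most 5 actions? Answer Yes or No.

Yes

1. bind(b,f)  →  {at(b), at(d), clear(a), clear(f), inpos(f), marked(b,d), on(d,b), on(f,a)}
2. bind(a,b)  →  {at(a), at(b), at(d), clear(f), inpos(b), inpos(f), marked(b,d), on(d,b), on(f,a)}
3. swap(f,d)  →  {at(a), at(b), at(d), clear(f), inpos(b), inpos(f), marked(b,d), marked(f,f), on(d,b), on(f,a), on(f,f)}
4. push(a,f)  →  {at(a), at(b), at(d), clear(f), inpos(b), inpos(f), marked(a,a), marked(a,f), marked(b,d), marked(f,f), on(d,b)}
optimal plan length = 4; 4 ≤ 5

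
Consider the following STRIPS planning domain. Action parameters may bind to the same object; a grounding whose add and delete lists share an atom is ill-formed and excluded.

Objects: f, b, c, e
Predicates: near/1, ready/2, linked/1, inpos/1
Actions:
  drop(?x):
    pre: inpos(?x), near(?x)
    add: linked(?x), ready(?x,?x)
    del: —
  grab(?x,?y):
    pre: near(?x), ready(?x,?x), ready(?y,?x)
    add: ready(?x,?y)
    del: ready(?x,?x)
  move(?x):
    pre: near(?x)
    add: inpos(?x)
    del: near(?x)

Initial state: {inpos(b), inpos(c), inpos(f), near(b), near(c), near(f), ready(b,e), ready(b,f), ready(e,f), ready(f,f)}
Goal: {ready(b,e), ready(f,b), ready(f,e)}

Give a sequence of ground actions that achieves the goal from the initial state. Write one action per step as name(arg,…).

grab(f,b); drop(f); grab(f,e)

1. grab(f,b)  →  {inpos(b), inpos(c), inpos(f), near(b), near(c), near(f), ready(b,e), ready(b,f), ready(e,f), ready(f,b)}
2. drop(f)  →  {inpos(b), inpos(c), inpos(f), linked(f), near(b), near(c), near(f), ready(b,e), ready(b,f), ready(e,f), ready(f,b), ready(f,f)}
3. grab(f,e)  →  {inpos(b), inpos(c), inpos(f), linked(f), near(b), near(c), near(f), ready(b,e), ready(b,f), ready(e,f), ready(f,b), ready(f,e)}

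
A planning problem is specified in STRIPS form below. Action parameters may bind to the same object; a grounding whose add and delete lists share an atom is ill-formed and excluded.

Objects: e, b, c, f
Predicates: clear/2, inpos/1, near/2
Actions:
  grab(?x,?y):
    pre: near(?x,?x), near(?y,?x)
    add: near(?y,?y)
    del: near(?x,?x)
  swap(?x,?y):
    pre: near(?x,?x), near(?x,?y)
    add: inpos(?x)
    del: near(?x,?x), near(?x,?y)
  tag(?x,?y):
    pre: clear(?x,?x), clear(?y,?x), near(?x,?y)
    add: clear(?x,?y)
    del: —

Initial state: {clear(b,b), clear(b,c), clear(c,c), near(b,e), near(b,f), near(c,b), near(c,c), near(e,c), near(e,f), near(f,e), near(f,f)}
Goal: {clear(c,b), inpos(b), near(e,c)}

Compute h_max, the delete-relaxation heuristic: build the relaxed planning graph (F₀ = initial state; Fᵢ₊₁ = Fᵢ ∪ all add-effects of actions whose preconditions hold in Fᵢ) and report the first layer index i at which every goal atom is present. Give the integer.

F0 = init (11 atoms)
F1 = F0 ∪ {clear(c,b), inpos(c), inpos(f), near(b,b), near(e,e)}  (16 atoms)
F2 = F1 ∪ {inpos(b), inpos(e)}  (18 atoms)
goal ⊆ F2  ⇒  h_max = 2

2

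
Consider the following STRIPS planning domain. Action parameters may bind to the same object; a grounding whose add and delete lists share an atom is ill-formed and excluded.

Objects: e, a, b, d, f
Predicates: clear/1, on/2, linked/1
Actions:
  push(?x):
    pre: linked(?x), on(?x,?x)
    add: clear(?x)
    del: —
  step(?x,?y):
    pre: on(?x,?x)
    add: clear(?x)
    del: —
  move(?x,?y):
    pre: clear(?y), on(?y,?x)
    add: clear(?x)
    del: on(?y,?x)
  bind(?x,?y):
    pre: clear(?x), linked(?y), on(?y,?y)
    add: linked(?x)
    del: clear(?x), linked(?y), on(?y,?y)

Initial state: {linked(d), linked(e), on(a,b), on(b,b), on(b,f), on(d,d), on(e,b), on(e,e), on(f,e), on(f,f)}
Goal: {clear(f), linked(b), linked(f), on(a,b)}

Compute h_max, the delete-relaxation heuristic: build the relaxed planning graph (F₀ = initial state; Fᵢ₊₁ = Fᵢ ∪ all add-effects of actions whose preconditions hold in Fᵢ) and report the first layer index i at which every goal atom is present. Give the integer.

F0 = init (10 atoms)
F1 = F0 ∪ {clear(b), clear(d), clear(e), clear(f)}  (14 atoms)
F2 = F1 ∪ {linked(b), linked(f)}  (16 atoms)
goal ⊆ F2  ⇒  h_max = 2

2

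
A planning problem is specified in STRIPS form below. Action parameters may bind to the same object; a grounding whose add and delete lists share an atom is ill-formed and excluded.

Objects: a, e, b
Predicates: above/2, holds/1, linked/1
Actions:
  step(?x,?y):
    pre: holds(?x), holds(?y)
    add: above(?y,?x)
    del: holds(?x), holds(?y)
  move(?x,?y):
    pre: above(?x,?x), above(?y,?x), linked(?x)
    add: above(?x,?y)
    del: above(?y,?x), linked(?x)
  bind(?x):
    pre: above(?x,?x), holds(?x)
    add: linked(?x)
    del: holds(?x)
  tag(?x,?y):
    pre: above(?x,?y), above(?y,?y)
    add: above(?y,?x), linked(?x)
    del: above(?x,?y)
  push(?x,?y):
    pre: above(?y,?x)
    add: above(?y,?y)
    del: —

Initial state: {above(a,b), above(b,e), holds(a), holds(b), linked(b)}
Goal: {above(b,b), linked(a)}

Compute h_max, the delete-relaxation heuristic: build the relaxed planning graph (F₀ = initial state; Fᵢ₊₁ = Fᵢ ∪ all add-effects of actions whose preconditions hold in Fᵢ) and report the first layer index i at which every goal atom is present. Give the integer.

2

F0 = init (5 atoms)
F1 = F0 ∪ {above(a,a), above(b,a), above(b,b)}  (8 atoms)
F2 = F1 ∪ {linked(a)}  (9 atoms)
goal ⊆ F2  ⇒  h_max = 2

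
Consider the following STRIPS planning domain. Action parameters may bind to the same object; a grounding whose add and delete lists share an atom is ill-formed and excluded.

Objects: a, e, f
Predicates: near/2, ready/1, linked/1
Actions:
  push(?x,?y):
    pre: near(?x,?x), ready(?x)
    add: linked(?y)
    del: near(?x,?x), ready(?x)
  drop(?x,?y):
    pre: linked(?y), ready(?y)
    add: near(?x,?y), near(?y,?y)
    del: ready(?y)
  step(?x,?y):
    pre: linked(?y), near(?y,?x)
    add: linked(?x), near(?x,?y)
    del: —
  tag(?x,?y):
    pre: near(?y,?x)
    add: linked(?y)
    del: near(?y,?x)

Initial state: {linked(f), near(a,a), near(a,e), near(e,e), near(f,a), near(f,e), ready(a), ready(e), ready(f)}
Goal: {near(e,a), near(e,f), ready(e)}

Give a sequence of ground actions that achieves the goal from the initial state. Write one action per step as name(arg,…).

1. push(a,a)  →  {linked(a), linked(f), near(a,e), near(e,e), near(f,a), near(f,e), ready(e), ready(f)}
2. drop(e,f)  →  {linked(a), linked(f), near(a,e), near(e,e), near(e,f), near(f,a), near(f,e), near(f,f), ready(e)}
3. step(e,a)  →  {linked(a), linked(e), linked(f), near(a,e), near(e,a), near(e,e), near(e,f), near(f,a), near(f,e), near(f,f), ready(e)}

push(a,a); drop(e,f); step(e,a)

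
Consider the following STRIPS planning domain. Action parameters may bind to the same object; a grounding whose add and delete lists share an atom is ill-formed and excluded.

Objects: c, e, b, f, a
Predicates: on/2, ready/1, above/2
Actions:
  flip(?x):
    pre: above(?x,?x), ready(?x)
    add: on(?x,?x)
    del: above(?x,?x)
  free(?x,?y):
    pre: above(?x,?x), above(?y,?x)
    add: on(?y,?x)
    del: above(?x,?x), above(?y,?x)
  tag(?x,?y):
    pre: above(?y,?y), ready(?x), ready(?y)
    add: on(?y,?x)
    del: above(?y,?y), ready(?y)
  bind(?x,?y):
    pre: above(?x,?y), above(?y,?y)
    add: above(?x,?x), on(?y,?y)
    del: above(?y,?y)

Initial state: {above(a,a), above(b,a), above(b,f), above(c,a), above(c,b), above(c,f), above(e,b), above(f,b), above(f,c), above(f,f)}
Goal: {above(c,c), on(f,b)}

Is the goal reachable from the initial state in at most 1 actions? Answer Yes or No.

1. bind(c,f)  →  {above(a,a), above(b,a), above(b,f), above(c,a), above(c,b), above(c,c), above(c,f), above(e,b), above(f,b), above(f,c), on(f,f)}
2. bind(b,a)  →  {above(b,a), above(b,b), above(b,f), above(c,a), above(c,b), above(c,c), above(c,f), above(e,b), above(f,b), above(f,c), on(a,a), on(f,f)}
3. free(b,f)  →  {above(b,a), above(b,f), above(c,a), above(c,b), above(c,c), above(c,f), above(e,b), above(f,c), on(a,a), on(f,b), on(f,f)}
optimal plan length = 3; 3 > 1

No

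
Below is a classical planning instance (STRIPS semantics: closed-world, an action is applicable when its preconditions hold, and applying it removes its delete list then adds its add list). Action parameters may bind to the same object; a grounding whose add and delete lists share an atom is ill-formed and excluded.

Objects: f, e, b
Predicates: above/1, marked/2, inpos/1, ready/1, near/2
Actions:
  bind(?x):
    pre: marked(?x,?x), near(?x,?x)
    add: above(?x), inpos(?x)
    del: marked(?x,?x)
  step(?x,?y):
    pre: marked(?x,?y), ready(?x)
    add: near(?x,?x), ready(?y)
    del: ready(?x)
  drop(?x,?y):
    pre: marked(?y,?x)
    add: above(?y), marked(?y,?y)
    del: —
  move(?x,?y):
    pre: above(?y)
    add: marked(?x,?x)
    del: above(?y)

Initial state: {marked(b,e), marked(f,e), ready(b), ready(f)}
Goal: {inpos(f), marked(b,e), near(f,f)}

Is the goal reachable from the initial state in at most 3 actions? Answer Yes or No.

1. step(f,e)  →  {marked(b,e), marked(f,e), near(f,f), ready(b), ready(e)}
2. drop(e,f)  →  {above(f), marked(b,e), marked(f,e), marked(f,f), near(f,f), ready(b), ready(e)}
3. bind(f)  →  {above(f), inpos(f), marked(b,e), marked(f,e), near(f,f), ready(b), ready(e)}
optimal plan length = 3; 3 ≤ 3

Yes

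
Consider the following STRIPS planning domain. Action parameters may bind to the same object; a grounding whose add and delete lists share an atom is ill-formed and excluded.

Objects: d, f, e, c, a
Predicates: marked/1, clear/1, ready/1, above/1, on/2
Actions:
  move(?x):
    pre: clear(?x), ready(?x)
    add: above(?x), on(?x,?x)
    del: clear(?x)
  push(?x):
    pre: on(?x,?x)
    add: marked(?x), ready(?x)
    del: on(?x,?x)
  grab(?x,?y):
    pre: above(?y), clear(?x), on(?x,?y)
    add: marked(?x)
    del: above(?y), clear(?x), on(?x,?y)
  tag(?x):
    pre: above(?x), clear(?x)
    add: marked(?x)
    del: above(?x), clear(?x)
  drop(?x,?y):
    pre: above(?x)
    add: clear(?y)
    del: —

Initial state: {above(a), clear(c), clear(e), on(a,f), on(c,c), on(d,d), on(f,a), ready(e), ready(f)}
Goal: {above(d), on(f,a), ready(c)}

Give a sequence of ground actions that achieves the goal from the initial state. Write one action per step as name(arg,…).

push(d); push(c); drop(a,d); move(d)

1. push(d)  →  {above(a), clear(c), clear(e), marked(d), on(a,f), on(c,c), on(f,a), ready(d), ready(e), ready(f)}
2. push(c)  →  {above(a), clear(c), clear(e), marked(c), marked(d), on(a,f), on(f,a), ready(c), ready(d), ready(e), ready(f)}
3. drop(a,d)  →  {above(a), clear(c), clear(d), clear(e), marked(c), marked(d), on(a,f), on(f,a), ready(c), ready(d), ready(e), ready(f)}
4. move(d)  →  {above(a), above(d), clear(c), clear(e), marked(c), marked(d), on(a,f), on(d,d), on(f,a), ready(c), ready(d), ready(e), ready(f)}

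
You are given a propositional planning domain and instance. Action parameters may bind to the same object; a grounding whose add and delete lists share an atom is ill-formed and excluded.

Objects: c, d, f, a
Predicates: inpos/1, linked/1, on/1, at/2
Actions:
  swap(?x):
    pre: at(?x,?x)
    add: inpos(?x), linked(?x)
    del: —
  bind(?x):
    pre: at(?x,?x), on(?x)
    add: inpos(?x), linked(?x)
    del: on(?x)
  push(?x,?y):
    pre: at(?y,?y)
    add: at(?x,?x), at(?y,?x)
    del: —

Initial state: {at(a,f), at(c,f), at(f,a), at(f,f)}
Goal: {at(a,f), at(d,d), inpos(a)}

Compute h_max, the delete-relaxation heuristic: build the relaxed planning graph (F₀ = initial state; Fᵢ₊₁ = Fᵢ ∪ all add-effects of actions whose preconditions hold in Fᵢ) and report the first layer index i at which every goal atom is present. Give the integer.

2

F0 = init (4 atoms)
F1 = F0 ∪ {at(a,a), at(c,c), at(d,d), at(f,c), at(f,d), inpos(f), linked(f)}  (11 atoms)
F2 = F1 ∪ {at(a,c), at(a,d), at(c,a), at(c,d), at(d,a), at(d,c), at(d,f), inpos(a), inpos(c), inpos(d), linked(a), linked(c), linked(d)}  (24 atoms)
goal ⊆ F2  ⇒  h_max = 2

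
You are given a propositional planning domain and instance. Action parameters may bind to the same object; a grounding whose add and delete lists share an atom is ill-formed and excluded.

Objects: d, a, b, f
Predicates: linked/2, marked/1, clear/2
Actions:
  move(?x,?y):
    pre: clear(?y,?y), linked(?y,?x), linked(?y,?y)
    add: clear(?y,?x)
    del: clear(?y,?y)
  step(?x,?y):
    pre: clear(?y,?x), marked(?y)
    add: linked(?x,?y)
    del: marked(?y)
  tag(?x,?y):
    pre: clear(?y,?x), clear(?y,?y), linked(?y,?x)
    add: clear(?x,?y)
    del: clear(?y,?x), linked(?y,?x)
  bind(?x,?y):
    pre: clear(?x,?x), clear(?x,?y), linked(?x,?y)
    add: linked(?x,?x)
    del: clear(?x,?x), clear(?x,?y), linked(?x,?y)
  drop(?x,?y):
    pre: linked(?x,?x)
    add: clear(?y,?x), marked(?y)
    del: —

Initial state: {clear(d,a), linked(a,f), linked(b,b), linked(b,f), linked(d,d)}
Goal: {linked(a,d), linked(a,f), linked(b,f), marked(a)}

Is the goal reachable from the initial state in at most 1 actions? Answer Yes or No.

1. drop(d,d)  →  {clear(d,a), clear(d,d), linked(a,f), linked(b,b), linked(b,f), linked(d,d), marked(d)}
2. step(a,d)  →  {clear(d,a), clear(d,d), linked(a,d), linked(a,f), linked(b,b), linked(b,f), linked(d,d)}
3. drop(d,a)  →  {clear(a,d), clear(d,a), clear(d,d), linked(a,d), linked(a,f), linked(b,b), linked(b,f), linked(d,d), marked(a)}
optimal plan length = 3; 3 > 1

No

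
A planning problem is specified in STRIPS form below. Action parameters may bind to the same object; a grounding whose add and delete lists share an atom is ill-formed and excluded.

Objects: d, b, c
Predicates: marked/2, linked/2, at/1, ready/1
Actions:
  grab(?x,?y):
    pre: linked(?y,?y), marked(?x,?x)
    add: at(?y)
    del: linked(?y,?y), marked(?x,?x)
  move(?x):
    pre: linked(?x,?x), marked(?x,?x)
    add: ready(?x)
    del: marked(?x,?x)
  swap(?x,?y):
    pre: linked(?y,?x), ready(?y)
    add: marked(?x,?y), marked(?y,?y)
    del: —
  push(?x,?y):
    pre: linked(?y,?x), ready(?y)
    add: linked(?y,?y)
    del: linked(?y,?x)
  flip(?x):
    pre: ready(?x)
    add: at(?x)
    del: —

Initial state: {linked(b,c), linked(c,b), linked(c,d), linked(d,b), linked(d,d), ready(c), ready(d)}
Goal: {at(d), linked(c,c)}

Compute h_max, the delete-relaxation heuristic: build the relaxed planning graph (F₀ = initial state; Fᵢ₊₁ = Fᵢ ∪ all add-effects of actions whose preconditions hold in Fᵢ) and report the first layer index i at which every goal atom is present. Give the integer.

F0 = init (7 atoms)
F1 = F0 ∪ {at(c), at(d), linked(c,c), marked(b,c), marked(b,d), marked(c,c), marked(d,c), marked(d,d)}  (15 atoms)
goal ⊆ F1  ⇒  h_max = 1

1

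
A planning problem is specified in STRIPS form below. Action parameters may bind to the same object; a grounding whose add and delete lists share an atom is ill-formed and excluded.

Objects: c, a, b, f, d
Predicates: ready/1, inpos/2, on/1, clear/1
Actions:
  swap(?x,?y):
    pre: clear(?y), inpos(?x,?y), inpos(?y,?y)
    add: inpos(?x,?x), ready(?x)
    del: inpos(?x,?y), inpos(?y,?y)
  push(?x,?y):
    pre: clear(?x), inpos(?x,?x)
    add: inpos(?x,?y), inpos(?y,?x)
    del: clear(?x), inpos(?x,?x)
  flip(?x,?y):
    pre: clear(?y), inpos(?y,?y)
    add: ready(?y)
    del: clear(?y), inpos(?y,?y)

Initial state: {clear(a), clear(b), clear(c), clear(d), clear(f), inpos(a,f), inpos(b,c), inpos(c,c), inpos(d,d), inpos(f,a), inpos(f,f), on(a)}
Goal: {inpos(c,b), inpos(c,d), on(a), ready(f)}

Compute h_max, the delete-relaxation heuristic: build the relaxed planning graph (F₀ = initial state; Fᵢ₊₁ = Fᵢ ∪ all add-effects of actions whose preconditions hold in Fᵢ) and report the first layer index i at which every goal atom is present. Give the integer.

F0 = init (12 atoms)
F1 = F0 ∪ {inpos(a,a), inpos(a,c), inpos(a,d), inpos(b,b), inpos(b,d), inpos(b,f), inpos(c,a), inpos(c,b), inpos(c,d), inpos(c,f), inpos(d,a), inpos(d,b), inpos(d,c), inpos(d,f), inpos(f,b), inpos(f,c), inpos(f,d), ready(a), ready(b), ready(c), ready(d), ready(f)}  (34 atoms)
goal ⊆ F1  ⇒  h_max = 1

1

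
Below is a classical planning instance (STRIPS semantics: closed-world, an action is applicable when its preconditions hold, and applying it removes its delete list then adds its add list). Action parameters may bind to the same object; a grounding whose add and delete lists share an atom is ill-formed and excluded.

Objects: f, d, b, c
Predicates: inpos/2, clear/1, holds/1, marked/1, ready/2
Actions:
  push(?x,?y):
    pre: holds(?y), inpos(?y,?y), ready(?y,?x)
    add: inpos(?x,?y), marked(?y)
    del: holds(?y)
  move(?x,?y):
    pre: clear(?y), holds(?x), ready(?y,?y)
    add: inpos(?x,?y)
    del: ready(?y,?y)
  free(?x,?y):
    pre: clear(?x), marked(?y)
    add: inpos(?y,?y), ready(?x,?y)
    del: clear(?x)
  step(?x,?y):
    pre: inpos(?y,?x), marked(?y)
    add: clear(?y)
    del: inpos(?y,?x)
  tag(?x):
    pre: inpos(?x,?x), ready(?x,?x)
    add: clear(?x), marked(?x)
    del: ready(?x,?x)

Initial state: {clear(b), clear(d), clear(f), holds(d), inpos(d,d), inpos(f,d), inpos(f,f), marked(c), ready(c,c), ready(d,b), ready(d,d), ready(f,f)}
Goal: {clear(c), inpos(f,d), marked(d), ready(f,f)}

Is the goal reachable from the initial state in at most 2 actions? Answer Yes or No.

1. push(d,d)  →  {clear(b), clear(d), clear(f), inpos(d,d), inpos(f,d), inpos(f,f), marked(c), marked(d), ready(c,c), ready(d,b), ready(d,d), ready(f,f)}
2. free(f,c)  →  {clear(b), clear(d), inpos(c,c), inpos(d,d), inpos(f,d), inpos(f,f), marked(c), marked(d), ready(c,c), ready(d,b), ready(d,d), ready(f,c), ready(f,f)}
3. step(c,c)  →  {clear(b), clear(c), clear(d), inpos(d,d), inpos(f,d), inpos(f,f), marked(c), marked(d), ready(c,c), ready(d,b), ready(d,d), ready(f,c), ready(f,f)}
optimal plan length = 3; 3 > 2

No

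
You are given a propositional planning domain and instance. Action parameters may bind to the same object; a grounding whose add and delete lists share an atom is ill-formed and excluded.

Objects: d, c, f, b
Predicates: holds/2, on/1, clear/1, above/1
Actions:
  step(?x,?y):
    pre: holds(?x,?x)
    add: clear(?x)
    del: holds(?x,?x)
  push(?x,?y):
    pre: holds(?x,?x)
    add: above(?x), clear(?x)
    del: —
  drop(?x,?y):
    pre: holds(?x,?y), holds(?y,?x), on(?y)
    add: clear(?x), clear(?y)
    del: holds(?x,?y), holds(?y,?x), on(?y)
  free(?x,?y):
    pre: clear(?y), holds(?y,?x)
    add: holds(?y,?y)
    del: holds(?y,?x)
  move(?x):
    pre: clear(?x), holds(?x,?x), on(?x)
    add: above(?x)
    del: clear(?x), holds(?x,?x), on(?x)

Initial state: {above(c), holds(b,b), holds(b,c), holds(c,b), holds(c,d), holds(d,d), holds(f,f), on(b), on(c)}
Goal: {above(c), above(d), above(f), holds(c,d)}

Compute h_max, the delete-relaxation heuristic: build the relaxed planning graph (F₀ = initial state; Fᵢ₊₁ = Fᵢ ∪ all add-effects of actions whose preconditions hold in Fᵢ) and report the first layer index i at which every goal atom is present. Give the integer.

1

F0 = init (9 atoms)
F1 = F0 ∪ {above(b), above(d), above(f), clear(b), clear(c), clear(d), clear(f)}  (16 atoms)
goal ⊆ F1  ⇒  h_max = 1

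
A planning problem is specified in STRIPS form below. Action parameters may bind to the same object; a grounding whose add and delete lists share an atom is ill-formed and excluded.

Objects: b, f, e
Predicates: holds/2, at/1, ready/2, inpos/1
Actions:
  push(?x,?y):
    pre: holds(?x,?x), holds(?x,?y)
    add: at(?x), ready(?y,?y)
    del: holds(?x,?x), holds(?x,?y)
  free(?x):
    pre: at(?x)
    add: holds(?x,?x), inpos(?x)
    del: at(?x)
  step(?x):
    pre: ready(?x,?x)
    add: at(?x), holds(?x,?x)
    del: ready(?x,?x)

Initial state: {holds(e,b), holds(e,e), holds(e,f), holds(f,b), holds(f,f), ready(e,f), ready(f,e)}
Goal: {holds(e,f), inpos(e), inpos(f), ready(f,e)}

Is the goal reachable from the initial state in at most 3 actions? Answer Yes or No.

No

1. push(f,b)  →  {at(f), holds(e,b), holds(e,e), holds(e,f), ready(b,b), ready(e,f), ready(f,e)}
2. push(e,b)  →  {at(e), at(f), holds(e,f), ready(b,b), ready(e,f), ready(f,e)}
3. free(f)  →  {at(e), holds(e,f), holds(f,f), inpos(f), ready(b,b), ready(e,f), ready(f,e)}
4. free(e)  →  {holds(e,e), holds(e,f), holds(f,f), inpos(e), inpos(f), ready(b,b), ready(e,f), ready(f,e)}
optimal plan length = 4; 4 > 3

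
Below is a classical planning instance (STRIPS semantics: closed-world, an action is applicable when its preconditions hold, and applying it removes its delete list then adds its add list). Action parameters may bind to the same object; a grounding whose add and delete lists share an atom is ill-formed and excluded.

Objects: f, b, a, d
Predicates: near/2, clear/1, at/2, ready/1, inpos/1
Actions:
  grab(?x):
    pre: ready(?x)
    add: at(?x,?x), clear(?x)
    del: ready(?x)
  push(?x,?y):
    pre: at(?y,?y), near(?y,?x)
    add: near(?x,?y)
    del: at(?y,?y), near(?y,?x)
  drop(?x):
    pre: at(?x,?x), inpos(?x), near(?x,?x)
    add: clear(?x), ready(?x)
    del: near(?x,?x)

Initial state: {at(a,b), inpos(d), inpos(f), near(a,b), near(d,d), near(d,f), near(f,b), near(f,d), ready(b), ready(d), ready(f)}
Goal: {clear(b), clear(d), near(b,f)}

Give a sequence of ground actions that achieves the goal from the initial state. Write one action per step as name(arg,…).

grab(f); grab(b); grab(d); push(b,f)

1. grab(f)  →  {at(a,b), at(f,f), clear(f), inpos(d), inpos(f), near(a,b), near(d,d), near(d,f), near(f,b), near(f,d), ready(b), ready(d)}
2. grab(b)  →  {at(a,b), at(b,b), at(f,f), clear(b), clear(f), inpos(d), inpos(f), near(a,b), near(d,d), near(d,f), near(f,b), near(f,d), ready(d)}
3. grab(d)  →  {at(a,b), at(b,b), at(d,d), at(f,f), clear(b), clear(d), clear(f), inpos(d), inpos(f), near(a,b), near(d,d), near(d,f), near(f,b), near(f,d)}
4. push(b,f)  →  {at(a,b), at(b,b), at(d,d), clear(b), clear(d), clear(f), inpos(d), inpos(f), near(a,b), near(b,f), near(d,d), near(d,f), near(f,d)}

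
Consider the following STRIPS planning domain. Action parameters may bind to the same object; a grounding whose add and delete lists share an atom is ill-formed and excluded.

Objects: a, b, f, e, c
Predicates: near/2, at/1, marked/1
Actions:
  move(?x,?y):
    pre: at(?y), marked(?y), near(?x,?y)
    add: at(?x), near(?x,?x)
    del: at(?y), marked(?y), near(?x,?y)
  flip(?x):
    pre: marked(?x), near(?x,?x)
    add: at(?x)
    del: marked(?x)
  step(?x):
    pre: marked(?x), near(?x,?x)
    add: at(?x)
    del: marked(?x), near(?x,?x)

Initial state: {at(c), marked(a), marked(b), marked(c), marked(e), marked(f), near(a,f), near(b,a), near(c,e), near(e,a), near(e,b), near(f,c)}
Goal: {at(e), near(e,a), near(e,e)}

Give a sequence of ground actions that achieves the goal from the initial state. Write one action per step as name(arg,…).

move(f,c); move(a,f); move(b,a); move(e,b)

1. move(f,c)  →  {at(f), marked(a), marked(b), marked(e), marked(f), near(a,f), near(b,a), near(c,e), near(e,a), near(e,b), near(f,f)}
2. move(a,f)  →  {at(a), marked(a), marked(b), marked(e), near(a,a), near(b,a), near(c,e), near(e,a), near(e,b), near(f,f)}
3. move(b,a)  →  {at(b), marked(b), marked(e), near(a,a), near(b,b), near(c,e), near(e,a), near(e,b), near(f,f)}
4. move(e,b)  →  {at(e), marked(e), near(a,a), near(b,b), near(c,e), near(e,a), near(e,e), near(f,f)}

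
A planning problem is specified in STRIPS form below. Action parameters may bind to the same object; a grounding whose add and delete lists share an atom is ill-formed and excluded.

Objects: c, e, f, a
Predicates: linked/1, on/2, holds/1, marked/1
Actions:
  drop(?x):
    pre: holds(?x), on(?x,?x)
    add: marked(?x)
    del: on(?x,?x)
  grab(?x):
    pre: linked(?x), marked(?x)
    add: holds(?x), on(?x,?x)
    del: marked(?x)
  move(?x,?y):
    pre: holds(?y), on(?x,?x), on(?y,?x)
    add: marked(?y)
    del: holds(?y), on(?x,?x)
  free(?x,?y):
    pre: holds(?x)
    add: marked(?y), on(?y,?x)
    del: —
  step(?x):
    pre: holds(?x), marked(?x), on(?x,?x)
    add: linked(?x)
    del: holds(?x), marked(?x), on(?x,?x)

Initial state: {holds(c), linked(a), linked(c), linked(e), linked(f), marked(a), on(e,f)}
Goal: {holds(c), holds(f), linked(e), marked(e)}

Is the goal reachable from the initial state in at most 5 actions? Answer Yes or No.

Yes

1. free(c,e)  →  {holds(c), linked(a), linked(c), linked(e), linked(f), marked(a), marked(e), on(e,c), on(e,f)}
2. free(c,f)  →  {holds(c), linked(a), linked(c), linked(e), linked(f), marked(a), marked(e), marked(f), on(e,c), on(e,f), on(f,c)}
3. grab(f)  →  {holds(c), holds(f), linked(a), linked(c), linked(e), linked(f), marked(a), marked(e), on(e,c), on(e,f), on(f,c), on(f,f)}
optimal plan length = 3; 3 ≤ 5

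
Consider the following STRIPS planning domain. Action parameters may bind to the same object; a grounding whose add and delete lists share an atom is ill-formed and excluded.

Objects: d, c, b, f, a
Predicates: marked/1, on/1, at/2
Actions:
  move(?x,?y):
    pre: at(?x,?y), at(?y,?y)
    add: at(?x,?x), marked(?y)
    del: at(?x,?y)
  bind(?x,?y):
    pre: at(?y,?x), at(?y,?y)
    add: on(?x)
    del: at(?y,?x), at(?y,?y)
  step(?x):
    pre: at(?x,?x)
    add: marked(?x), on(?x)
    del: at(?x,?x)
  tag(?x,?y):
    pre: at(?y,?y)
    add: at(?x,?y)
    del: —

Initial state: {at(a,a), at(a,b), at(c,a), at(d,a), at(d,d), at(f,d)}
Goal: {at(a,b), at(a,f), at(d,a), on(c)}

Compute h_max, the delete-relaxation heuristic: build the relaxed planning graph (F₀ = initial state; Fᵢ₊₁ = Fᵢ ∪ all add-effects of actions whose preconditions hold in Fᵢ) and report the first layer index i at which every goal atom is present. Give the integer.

2

F0 = init (6 atoms)
F1 = F0 ∪ {at(a,d), at(b,a), at(b,d), at(c,c), at(c,d), at(f,a), at(f,f), marked(a), marked(d), on(a), on(b), on(d)}  (18 atoms)
F2 = F1 ∪ {at(a,c), at(a,f), at(b,b), at(b,c), at(b,f), at(c,f), at(d,c), at(d,f), at(f,c), marked(c), marked(f), on(c), on(f)}  (31 atoms)
goal ⊆ F2  ⇒  h_max = 2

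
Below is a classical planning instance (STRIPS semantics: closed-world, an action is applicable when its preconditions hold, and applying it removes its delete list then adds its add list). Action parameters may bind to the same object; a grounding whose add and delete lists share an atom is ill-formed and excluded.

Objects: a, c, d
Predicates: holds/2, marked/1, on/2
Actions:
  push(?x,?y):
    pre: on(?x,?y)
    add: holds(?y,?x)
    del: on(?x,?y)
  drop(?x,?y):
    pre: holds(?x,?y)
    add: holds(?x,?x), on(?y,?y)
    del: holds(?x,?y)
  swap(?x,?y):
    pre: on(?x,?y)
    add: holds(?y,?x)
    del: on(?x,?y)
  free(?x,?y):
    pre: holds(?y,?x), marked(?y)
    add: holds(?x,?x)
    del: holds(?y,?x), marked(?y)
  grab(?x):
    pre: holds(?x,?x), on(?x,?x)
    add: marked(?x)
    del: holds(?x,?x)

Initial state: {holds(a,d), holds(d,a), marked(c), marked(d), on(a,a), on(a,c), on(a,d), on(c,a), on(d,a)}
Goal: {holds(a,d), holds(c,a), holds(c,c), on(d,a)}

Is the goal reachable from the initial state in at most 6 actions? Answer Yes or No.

1. push(a,c)  →  {holds(a,d), holds(c,a), holds(d,a), marked(c), marked(d), on(a,a), on(a,d), on(c,a), on(d,a)}
2. push(c,a)  →  {holds(a,c), holds(a,d), holds(c,a), holds(d,a), marked(c), marked(d), on(a,a), on(a,d), on(d,a)}
3. drop(a,c)  →  {holds(a,a), holds(a,d), holds(c,a), holds(d,a), marked(c), marked(d), on(a,a), on(a,d), on(c,c), on(d,a)}
4. push(c,c)  →  {holds(a,a), holds(a,d), holds(c,a), holds(c,c), holds(d,a), marked(c), marked(d), on(a,a), on(a,d), on(d,a)}
optimal plan length = 4; 4 ≤ 6

Yes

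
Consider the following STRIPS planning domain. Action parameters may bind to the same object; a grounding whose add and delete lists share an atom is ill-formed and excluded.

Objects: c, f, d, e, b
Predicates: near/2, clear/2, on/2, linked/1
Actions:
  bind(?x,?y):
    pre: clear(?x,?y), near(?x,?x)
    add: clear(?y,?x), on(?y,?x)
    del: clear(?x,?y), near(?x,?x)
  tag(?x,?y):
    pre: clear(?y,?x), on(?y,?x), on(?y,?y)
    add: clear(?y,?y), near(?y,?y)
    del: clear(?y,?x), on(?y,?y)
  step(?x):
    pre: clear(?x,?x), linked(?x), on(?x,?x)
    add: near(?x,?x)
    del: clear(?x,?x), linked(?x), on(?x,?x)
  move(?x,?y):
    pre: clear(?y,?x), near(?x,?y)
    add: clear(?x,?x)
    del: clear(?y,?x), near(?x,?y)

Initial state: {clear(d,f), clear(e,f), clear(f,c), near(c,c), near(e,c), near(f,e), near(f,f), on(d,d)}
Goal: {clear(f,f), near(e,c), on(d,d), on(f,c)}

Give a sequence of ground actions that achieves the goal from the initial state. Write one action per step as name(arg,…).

bind(f,c); bind(c,f); move(f,e)

1. bind(f,c)  →  {clear(c,f), clear(d,f), clear(e,f), near(c,c), near(e,c), near(f,e), on(c,f), on(d,d)}
2. bind(c,f)  →  {clear(d,f), clear(e,f), clear(f,c), near(e,c), near(f,e), on(c,f), on(d,d), on(f,c)}
3. move(f,e)  →  {clear(d,f), clear(f,c), clear(f,f), near(e,c), on(c,f), on(d,d), on(f,c)}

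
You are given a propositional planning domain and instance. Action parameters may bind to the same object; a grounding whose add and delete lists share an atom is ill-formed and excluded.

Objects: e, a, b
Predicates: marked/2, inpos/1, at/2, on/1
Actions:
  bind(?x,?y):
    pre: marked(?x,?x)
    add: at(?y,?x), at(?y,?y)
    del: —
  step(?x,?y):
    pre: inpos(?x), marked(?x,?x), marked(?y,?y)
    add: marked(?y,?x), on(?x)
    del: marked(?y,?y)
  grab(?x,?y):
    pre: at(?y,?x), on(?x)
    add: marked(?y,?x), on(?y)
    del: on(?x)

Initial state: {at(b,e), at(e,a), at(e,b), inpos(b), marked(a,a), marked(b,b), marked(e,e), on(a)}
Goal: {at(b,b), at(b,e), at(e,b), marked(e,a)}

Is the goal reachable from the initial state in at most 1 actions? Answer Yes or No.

No

1. bind(e,b)  →  {at(b,b), at(b,e), at(e,a), at(e,b), inpos(b), marked(a,a), marked(b,b), marked(e,e), on(a)}
2. grab(a,e)  →  {at(b,b), at(b,e), at(e,a), at(e,b), inpos(b), marked(a,a), marked(b,b), marked(e,a), marked(e,e), on(e)}
optimal plan length = 2; 2 > 1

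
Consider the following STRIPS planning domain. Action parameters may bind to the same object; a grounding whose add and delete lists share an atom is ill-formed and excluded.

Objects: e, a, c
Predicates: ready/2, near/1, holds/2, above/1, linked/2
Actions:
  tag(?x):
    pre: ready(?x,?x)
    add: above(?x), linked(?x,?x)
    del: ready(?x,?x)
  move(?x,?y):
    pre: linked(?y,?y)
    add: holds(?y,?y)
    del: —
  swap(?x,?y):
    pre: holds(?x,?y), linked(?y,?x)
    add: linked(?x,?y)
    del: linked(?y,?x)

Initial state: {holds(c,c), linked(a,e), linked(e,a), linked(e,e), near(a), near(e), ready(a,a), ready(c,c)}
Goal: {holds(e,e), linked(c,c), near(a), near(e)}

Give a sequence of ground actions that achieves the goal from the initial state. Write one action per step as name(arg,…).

tag(c); move(e,e)

1. tag(c)  →  {above(c), holds(c,c), linked(a,e), linked(c,c), linked(e,a), linked(e,e), near(a), near(e), ready(a,a)}
2. move(e,e)  →  {above(c), holds(c,c), holds(e,e), linked(a,e), linked(c,c), linked(e,a), linked(e,e), near(a), near(e), ready(a,a)}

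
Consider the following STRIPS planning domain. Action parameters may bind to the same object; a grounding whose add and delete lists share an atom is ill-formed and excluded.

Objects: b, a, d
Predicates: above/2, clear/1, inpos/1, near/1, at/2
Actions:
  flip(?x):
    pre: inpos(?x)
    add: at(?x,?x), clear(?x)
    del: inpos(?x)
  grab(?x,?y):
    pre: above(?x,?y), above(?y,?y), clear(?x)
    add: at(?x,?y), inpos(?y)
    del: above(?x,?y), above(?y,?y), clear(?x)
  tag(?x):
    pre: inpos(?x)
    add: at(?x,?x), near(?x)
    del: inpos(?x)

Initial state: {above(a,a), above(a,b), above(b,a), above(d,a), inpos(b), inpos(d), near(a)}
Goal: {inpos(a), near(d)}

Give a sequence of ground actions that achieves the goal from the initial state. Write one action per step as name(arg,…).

flip(b); grab(b,a); tag(d)

1. flip(b)  →  {above(a,a), above(a,b), above(b,a), above(d,a), at(b,b), clear(b), inpos(d), near(a)}
2. grab(b,a)  →  {above(a,b), above(d,a), at(b,a), at(b,b), inpos(a), inpos(d), near(a)}
3. tag(d)  →  {above(a,b), above(d,a), at(b,a), at(b,b), at(d,d), inpos(a), near(a), near(d)}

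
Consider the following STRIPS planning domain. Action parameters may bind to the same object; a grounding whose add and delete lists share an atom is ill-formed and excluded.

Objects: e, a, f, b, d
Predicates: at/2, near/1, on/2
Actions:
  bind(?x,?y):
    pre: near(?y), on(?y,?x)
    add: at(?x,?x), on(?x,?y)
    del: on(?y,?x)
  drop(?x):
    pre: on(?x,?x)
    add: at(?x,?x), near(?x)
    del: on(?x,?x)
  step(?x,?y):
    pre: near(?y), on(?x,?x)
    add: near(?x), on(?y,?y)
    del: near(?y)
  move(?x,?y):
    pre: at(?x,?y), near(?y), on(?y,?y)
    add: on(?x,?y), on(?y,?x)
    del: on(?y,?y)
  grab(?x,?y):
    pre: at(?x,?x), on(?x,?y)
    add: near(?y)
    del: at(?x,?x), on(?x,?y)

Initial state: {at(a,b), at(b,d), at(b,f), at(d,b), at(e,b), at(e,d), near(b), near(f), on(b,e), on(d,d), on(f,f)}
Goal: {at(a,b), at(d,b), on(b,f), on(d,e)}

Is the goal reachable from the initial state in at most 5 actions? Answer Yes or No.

Yes

1. step(d,b)  →  {at(a,b), at(b,d), at(b,f), at(d,b), at(e,b), at(e,d), near(d), near(f), on(b,b), on(b,e), on(d,d), on(f,f)}
2. move(e,d)  →  {at(a,b), at(b,d), at(b,f), at(d,b), at(e,b), at(e,d), near(d), near(f), on(b,b), on(b,e), on(d,e), on(e,d), on(f,f)}
3. move(b,f)  →  {at(a,b), at(b,d), at(b,f), at(d,b), at(e,b), at(e,d), near(d), near(f), on(b,b), on(b,e), on(b,f), on(d,e), on(e,d), on(f,b)}
optimal plan length = 3; 3 ≤ 5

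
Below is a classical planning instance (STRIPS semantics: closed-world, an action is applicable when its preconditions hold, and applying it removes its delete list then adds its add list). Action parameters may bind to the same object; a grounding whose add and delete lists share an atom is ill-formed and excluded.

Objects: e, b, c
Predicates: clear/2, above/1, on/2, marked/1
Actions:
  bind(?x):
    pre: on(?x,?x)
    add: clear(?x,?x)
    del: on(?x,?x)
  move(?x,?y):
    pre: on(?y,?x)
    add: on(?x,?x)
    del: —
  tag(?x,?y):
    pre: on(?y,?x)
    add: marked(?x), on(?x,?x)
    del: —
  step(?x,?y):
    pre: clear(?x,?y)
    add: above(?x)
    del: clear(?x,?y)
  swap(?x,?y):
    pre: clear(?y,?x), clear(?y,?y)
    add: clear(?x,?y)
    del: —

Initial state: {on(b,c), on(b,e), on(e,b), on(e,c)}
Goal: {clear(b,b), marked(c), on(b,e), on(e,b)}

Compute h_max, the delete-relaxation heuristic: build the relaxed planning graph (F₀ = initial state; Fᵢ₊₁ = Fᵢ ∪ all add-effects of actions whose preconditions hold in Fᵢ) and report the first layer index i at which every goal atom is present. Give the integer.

F0 = init (4 atoms)
F1 = F0 ∪ {marked(b), marked(c), marked(e), on(b,b), on(c,c), on(e,e)}  (10 atoms)
F2 = F1 ∪ {clear(b,b), clear(c,c), clear(e,e)}  (13 atoms)
goal ⊆ F2  ⇒  h_max = 2

2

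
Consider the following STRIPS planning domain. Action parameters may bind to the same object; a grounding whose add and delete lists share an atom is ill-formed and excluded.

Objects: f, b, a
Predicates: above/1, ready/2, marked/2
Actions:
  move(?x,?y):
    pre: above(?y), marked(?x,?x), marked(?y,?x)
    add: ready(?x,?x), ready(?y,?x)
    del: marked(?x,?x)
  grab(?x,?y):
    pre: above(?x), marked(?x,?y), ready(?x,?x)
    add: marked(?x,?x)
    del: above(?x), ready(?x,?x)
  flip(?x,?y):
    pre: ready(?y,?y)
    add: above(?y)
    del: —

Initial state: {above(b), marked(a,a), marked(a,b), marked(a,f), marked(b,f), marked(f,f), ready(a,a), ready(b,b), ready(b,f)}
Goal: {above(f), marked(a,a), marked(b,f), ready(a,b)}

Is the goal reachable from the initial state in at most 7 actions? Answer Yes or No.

Yes

1. move(f,b)  →  {above(b), marked(a,a), marked(a,b), marked(a,f), marked(b,f), ready(a,a), ready(b,b), ready(b,f), ready(f,f)}
2. grab(b,f)  →  {marked(a,a), marked(a,b), marked(a,f), marked(b,b), marked(b,f), ready(a,a), ready(b,f), ready(f,f)}
3. flip(f,f)  →  {above(f), marked(a,a), marked(a,b), marked(a,f), marked(b,b), marked(b,f), ready(a,a), ready(b,f), ready(f,f)}
4. flip(f,a)  →  {above(a), above(f), marked(a,a), marked(a,b), marked(a,f), marked(b,b), marked(b,f), ready(a,a), ready(b,f), ready(f,f)}
5. move(b,a)  →  {above(a), above(f), marked(a,a), marked(a,b), marked(a,f), marked(b,f), ready(a,a), ready(a,b), ready(b,b), ready(b,f), ready(f,f)}
optimal plan length = 5; 5 ≤ 7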